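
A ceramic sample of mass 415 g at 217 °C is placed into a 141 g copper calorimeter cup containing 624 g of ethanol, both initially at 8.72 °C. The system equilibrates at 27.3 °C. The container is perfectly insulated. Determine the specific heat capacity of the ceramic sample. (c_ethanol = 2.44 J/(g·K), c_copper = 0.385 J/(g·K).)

c ≈ 0.372 J/(g·K)

Net heat exchanged in the isolated system is zero:
415×c×(27.3 − 217) + 624×2.44×(27.3 − 8.72) + 141×0.385×(27.3 − 8.72) = 0
-78726 c = -29298
c = -29298/-78726 ≈ 0.3722 J/(g·K)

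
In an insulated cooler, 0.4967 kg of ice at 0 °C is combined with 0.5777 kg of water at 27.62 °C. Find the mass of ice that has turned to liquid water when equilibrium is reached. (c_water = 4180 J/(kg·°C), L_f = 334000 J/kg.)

m_melted ≈ 0.2 kg

Cooling the water to 0 °C releases 0.5777×4180×27.62 = 66696 J.
Fully melting the ice requires m_ice L_f = 0.4967×334000 = 165898 J.
That's not enough to melt it all — equilibrium is at 0 °C with ice remaining.
Mass melted = 66696/334000 ≈ 0.1997 kg.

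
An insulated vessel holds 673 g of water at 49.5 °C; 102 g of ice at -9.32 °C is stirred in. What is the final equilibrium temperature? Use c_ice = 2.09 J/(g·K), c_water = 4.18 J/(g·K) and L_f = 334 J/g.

Let T be the final temperature. ΣQ_i = 0:
ice -9.32→0 °C: 102×2.09×9.32 = 1986.8
  melt ice: 102×334 = 34068
  meltwater 0→T: 102×4.18×T = 426.36 T
  water cools: 673×4.18×(T − 49.5) = 2813.1(T − 49.5)
3239.5 T = 139250 − 36055 = 103196
T ≈ 31.86 °C — above 0 °C, consistent with complete melting.

T_f ≈ 31.9 °C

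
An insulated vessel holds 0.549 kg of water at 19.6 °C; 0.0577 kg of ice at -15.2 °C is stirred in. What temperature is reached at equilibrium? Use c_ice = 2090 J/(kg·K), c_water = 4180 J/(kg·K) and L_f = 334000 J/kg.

T_f ≈ 9.4 °C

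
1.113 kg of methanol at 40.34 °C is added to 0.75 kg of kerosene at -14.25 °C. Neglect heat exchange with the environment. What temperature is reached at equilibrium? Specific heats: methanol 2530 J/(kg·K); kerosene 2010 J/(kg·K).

Heat gained plus heat lost sum to zero:
1.113×2530×(T − 40.34) + 0.75×2010×(T − (-14.25)) = 0
2815.9(T − 40.34) + 1507.5(T − (-14.25)) = 0
(2815.9 + 1507.5) T = 2815.9×40.34 + 1507.5×(-14.25)
T ≈ 21.31 °C

T_f ≈ 21.3 °C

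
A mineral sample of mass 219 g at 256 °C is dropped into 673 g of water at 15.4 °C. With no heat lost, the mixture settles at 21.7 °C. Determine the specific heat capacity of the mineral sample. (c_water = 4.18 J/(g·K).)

c ≈ 0.345 J/(g·K)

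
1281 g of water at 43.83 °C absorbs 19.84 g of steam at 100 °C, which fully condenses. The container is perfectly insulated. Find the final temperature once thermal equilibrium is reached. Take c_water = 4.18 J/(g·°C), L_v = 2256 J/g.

Let T be the final temperature. ΣQ_i = 0:
steam→water at 100 °C releases m L_v = 19.84×2256 = 44759
  condensate cools 100→T: 19.84×4.18×(T − 100) = 82.93(T − 100)
  original water: 5354.6(T − 43.83)
5437.5 T = 44759 + 8293.1 + 234691 = 287743
T ≈ 52.92 °C (< 100 °C, so full condensation is consistent).

T_f ≈ 52.9 °C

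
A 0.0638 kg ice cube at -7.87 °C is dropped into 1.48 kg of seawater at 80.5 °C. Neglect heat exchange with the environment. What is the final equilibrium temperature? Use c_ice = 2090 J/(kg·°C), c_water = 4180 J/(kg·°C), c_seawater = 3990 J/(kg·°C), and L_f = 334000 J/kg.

Sum of m c ΔT and latent-heat terms is zero:
warm ice to 0 °C: 0.0638·2090·(0 − (-7.87)) = 1049.4
  melt ice: 0.0638·334000 = 21309
  meltwater 0→T: 0.0638·4180·T = 266.68 T
  seawater cools: 1.48·3990·(T − 80.5) = 5905.2(T − 80.5)
6171.9 T = 475369 − 22359 = 453010
T ≈ 73.40 °C (positive, so assuming full melt was valid).

T_f ≈ 73.4 °C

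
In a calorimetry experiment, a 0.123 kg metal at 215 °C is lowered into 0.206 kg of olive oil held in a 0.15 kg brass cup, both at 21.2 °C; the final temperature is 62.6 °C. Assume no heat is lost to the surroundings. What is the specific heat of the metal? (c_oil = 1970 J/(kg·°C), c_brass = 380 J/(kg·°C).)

Setting the total heat transfer to zero:
0.123·c·(62.6 − 215) + 0.206·1970·(62.6 − 21.2) + 0.15·380·(62.6 − 21.2) = 0
-18.75 c = -19161
c = -19161/-18.75 ≈ 1022 J/(kg·°C)

c ≈ 1020 J/(kg·°C)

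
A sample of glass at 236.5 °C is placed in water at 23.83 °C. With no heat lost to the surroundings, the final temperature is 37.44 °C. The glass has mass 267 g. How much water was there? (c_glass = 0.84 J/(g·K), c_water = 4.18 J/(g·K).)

m ≈ 785 g

|Q_glass| = |Q_water|:
267×0.84×(236.5 − 37.44) = m×4.18×(37.44 − 23.83)
56.89 m = 44645  ⇒  m ≈ 784.8 g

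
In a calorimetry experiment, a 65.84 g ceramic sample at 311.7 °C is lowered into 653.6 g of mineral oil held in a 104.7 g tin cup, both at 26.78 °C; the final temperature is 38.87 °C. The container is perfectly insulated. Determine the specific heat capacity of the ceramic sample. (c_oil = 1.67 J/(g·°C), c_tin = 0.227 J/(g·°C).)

Heat gained plus heat lost sum to zero:
65.84×c×(38.87 − 311.7) + 653.6×1.67×(38.87 − 26.78) + 104.7×0.227×(38.87 − 26.78) = 0
-17963 c = -13484
c = -13484/-17963 ≈ 0.7506 J/(g·°C)

c ≈ 0.751 J/(g·°C)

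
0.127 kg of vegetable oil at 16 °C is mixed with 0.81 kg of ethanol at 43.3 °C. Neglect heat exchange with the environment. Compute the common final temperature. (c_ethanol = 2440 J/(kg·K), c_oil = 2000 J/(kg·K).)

T_f ≈ 40.2 °C

With ΣQ=0 the equilibrium temperature is the m·c-weighted mean:
T_f = (1976.4·43.3 + 254·16) / (1976.4 + 254)
    = 89642 / 2230.4 ≈ 40.19 °C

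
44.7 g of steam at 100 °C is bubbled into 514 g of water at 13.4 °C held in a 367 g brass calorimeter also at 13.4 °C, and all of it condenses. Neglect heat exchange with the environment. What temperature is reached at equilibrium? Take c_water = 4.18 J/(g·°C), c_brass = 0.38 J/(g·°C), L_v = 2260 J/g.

Energy balance with sensible and latent terms:
steam→water at 100 °C releases m L_v = 44.7·2260 = 101022; condensed water 100 °C→T: 186.85(T − 100); water warms: 514·4.18·(T − 13.4) = 2148.5(T − 13.4); cup: 139.46(T − 13.4)
2474.8 T = 101022 + 18685 + 30659 = 150366
T ≈ 60.76 °C, under the boiling point, so the assumption holds.

T_f ≈ 60.8 °C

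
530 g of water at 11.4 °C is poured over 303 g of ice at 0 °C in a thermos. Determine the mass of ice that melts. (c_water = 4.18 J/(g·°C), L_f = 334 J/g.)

m_melted ≈ 75.6 g

Water can give up m c ΔT = 530×4.18×11.4 = 25256 J before reaching 0 °C.
Melting all 303 g of ice would need 303×334 = 101202 J.
That's not enough to melt it all — equilibrium is at 0 °C with ice remaining.
m_melt = 25256 / L_f = 75.62 g.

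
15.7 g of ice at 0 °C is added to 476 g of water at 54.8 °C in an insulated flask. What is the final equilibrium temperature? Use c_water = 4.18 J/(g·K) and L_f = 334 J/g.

Heat gained plus heat lost sum to zero:
latent heat to melt: 15.7×334 = 5243.8
  warm the meltwater: 65.63 T
  water: 1989.7(T − 54.8)
2055.3 T = 109034 − 5243.8 = 103791
T ≈ 50.50 °C (positive, so assuming full melt was valid).

T_f ≈ 50.5 °C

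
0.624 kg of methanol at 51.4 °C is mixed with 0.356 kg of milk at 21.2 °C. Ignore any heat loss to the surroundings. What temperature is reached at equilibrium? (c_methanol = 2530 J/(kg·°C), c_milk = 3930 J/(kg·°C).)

Energy conservation, ΣQ = 0:
0.624×2530×(T − 51.4) + 0.356×3930×(T − 21.2) = 0
(1578.7 + 1399.1) T = 1578.7×51.4 + 1399.1×21.2
T = 110807 / 2977.8 = 37.2 °C

T_f ≈ 37.2 °C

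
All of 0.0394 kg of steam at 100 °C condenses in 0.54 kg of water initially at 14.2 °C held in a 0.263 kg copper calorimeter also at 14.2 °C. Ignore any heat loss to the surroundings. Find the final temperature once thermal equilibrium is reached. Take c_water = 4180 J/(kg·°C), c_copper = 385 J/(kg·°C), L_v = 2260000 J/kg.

T_f ≈ 55.1 °C

Sum of m c ΔT and latent-heat terms is zero:
condense steam: −0.0394·2260000 = −89044; condensed water 100 °C→T: 164.69(T − 100); original water: 2257.2(T − 14.2); cup: 101.26(T − 14.2)
2523.1 T = 89044 + 16469 + 33490 = 139003
T ≈ 55.09 °C, under the boiling point, so the assumption holds.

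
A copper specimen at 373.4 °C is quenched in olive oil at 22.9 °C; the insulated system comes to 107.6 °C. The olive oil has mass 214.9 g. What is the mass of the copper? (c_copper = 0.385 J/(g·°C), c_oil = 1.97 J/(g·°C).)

Let T be the final temperature. ΣQ_i = 0:
m·0.385·(107.6 − 373.4) + 214.9·1.97·(107.6 − 22.9) = 0
-102.33 m = -35858
m = -35858/-102.33 ≈ 350.4 g

m ≈ 350 g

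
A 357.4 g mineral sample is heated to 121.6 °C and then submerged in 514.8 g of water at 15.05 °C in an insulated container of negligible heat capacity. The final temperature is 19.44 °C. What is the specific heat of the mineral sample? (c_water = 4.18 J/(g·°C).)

Heat gained plus heat lost sum to zero:
357.4·c·(19.44 − 121.6) + 514.8·4.18·(19.44 − 15.05) = 0
-36512 c = -9446.7
c = -9446.7/-36512 ≈ 0.2587 J/(g·°C)

c ≈ 0.259 J/(g·°C)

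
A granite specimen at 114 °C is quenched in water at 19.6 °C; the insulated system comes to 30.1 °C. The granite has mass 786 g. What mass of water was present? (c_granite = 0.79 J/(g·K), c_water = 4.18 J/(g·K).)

m ≈ 1190 g

Conservation of energy gives ΣQ = 0:
786×0.79×(30.1 − 114) + m×4.18×(30.1 − 19.6) = 0
43.89 m = 52097
m = 52097/43.89 ≈ 1187 g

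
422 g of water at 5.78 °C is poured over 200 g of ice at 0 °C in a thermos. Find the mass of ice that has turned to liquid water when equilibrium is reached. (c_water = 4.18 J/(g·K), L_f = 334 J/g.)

Heat available from the water dropping to 0 °C: 422×4.18×5.78 = 10196 J.
To melt every bit of ice: 200×334 = 66800 J.
10196 J < 66800 J, so only part of the ice melts and the system sits at 0 °C.
m_melted×334 = 10196  ⇒  m_melted ≈ 30.53 g.

m_melted ≈ 30.5 g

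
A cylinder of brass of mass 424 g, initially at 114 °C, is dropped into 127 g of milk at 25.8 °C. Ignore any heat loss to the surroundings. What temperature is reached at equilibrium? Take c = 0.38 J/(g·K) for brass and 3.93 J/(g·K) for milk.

T_f ≈ 47.3 °C

Net heat exchanged in the isolated system is zero:
424*0.38*(T − 114) + 127*3.93*(T − 25.8) = 0
660.23 T = 31245
T = 31245 / 660.23 = 47.3 °C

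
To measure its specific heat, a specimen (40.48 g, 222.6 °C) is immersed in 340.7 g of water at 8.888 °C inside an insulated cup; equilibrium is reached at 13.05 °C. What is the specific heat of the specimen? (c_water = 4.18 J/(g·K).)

c ≈ 0.699 J/(g·K)

Heat lost by the specimen = heat gained by the water:
40.48·c·(222.6 − 13.05) = 340.7·4.18·(13.05 − 8.888)
8482.6 c = 5927.2  ⇒  c ≈ 0.6988 J/(g·K)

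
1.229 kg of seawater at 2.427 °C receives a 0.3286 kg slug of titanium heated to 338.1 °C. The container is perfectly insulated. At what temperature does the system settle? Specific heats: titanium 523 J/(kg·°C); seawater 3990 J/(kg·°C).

T_f ≈ 13.8 °C

Taking heat into each body as positive, Σ m c ΔT = 0:
0.3286·523·(T − 338.1) + 1.229·3990·(T − 2.427) = 0
171.86(T − 338.1) + 4903.7(T − 2.427) = 0
5075.6 T = 70006
T = 70006/5075.6 ≈ 13.79 °C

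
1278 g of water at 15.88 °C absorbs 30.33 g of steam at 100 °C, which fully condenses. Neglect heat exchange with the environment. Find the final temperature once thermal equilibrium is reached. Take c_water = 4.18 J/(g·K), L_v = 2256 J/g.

T_f ≈ 30.3 °C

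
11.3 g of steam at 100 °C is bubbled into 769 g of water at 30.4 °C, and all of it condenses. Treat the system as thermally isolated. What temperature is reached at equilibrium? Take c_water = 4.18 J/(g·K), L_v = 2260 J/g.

T_f ≈ 39.2 °C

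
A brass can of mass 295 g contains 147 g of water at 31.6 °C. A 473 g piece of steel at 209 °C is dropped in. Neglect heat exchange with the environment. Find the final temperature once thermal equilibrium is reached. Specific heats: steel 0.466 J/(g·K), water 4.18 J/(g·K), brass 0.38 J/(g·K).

T_f ≈ 72.9 °C

Conservation of energy gives ΣQ = 0:
473*0.466*(T − 209) + 147*4.18*(T − 31.6) + 295*0.38*(T − 31.6) = 0
220.42(T − 209) + 614.46(T − 31.6) + 112.1(T − 31.6) = 0
(220.42 + 614.46 + 112.1) T = 220.42*209 + 614.46*31.6 + 112.1*31.6
T = 69027/946.98 ≈ 72.89 °C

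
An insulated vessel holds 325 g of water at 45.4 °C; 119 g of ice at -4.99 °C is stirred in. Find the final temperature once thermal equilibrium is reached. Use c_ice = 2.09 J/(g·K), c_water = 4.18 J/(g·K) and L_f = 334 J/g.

Taking heat into each body as positive, Σ m c ΔT = 0:
ice -4.99→0 °C: 119·2.09·4.99 = 1241.1
  melt ice: 119·334 = 39746
  warm the meltwater: 497.42 T
  water cools: 325·4.18·(T − 45.4) = 1358.5(T − 45.4)
1855.9 T = 61676 − 40987 = 20689
T ≈ 11.15 °C — above 0 °C, consistent with complete melting.

T_f ≈ 11.1 °C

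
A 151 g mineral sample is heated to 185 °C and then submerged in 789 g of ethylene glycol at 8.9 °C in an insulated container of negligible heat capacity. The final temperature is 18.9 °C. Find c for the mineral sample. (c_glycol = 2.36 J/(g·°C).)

c ≈ 0.742 J/(g·°C)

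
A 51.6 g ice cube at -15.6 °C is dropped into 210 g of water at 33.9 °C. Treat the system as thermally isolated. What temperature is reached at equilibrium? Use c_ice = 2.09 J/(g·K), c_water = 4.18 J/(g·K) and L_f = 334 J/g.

Taking heat into each body as positive, Σ m c ΔT = 0:
warm ice to 0 °C: 51.6×2.09×(0 − (-15.6)) = 1682.4
  fusion: m_ice L_f = 51.6×334 = 17234
  meltwater 0→T: 51.6×4.18×T = 215.69 T
  water: 877.8(T − 33.9)
1093.5 T = 29757 − 18917 = 10841
T ≈ 9.91 °C (positive, so assuming full melt was valid).

T_f ≈ 9.9 °C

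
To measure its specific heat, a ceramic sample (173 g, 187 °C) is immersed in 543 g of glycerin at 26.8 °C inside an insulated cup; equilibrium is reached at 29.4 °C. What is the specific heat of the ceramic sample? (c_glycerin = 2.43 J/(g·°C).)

c ≈ 0.126 J/(g·°C)

Energy conservation, ΣQ = 0:
173×c×(29.4 − 187) + 543×2.43×(29.4 − 26.8) = 0
-27265 c = -3430.7
c = -3430.7/-27265 ≈ 0.1258 J/(g·°C)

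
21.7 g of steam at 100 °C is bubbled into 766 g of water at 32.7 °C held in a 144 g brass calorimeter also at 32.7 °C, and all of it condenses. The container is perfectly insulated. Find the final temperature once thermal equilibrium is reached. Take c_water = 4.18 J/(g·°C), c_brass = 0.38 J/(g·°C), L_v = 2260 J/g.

T_f ≈ 49.2 °C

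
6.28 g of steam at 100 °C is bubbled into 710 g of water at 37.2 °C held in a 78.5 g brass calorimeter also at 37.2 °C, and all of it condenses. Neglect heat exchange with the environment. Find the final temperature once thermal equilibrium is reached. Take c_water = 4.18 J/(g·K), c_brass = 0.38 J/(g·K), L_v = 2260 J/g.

Taking heat into each body as positive, Σ m c ΔT = 0:
condense steam: −6.28·2260 = −14193
  condensed water 100 °C→T: 26.25(T − 100)
  water warms: 710·4.18·(T − 37.2) = 2967.8(T − 37.2)
  brass cup: 78.5·0.38·(T − 37.2) = 29.83(T − 37.2)
3023.9 T = 14193 + 2625 + 111512 = 128330
T ≈ 42.44 °C, under the boiling point, so the assumption holds.

T_f ≈ 42.4 °C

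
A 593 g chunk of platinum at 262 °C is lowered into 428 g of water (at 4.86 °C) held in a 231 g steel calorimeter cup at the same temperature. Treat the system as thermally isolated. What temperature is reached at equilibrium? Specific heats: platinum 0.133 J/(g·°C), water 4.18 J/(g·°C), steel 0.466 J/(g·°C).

T_f ≈ 15.1 °C

Conservation of energy gives ΣQ = 0:
593*0.133*(T − 262) + 428*4.18*(T − 4.86) + 231*0.466*(T − 4.86) = 0
78.87(T − 262) + 1789(T − 4.86) + 107.65(T − 4.86) = 0
1975.6 T = 29882
T = 29882/1975.6 ≈ 15.13 °C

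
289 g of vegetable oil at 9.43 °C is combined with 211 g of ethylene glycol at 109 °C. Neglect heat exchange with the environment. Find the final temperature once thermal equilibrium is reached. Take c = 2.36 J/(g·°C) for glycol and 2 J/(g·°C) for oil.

|Q_glycol| = |Q_oil|:
211·2.36·(109 − T) = 289·2·(T − 9.43)
497.96(109 − T) = 578(T − 9.43)
1076 T = 59728  ⇒  T ≈ 55.51 °C

T_f ≈ 55.5 °C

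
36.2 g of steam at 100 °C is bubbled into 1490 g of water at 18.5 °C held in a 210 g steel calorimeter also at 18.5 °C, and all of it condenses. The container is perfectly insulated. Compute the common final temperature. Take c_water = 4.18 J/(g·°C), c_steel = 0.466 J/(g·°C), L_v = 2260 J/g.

Conservation of energy gives ΣQ = 0:
steam→water at 100 °C releases m L_v = 36.2×2260 = 81812
  condensate cools 100→T: 36.2×4.18×(T − 100) = 151.32(T − 100)
  original water: 6228.2(T − 18.5)
  cup: 97.86(T − 18.5)
6477.4 T = 81812 + 15132 + 117032 = 213976
T ≈ 33.03 °C — below 100 °C, confirming all the steam condensed.

T_f ≈ 33.0 °C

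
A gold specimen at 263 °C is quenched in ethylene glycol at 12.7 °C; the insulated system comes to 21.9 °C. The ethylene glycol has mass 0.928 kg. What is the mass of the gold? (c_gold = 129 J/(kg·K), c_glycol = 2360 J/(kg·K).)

m ≈ 0.648 kg

Heat lost by the gold = heat gained by the glycol:
m·129·(263 − 21.9) = 0.928·2360·(21.9 − 12.7)
31102 m = 20149  ⇒  m ≈ 0.6478 kg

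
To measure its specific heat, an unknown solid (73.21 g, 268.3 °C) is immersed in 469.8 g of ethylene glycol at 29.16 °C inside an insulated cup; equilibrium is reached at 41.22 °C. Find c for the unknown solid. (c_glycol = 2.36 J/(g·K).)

c ≈ 0.804 J/(g·K)

Heat lost by the unknown solid = heat gained by the glycol:
73.21×c×(268.3 − 41.22) = 469.8×2.36×(41.22 − 29.16)
16625 c = 13371  ⇒  c ≈ 0.8043 J/(g·K)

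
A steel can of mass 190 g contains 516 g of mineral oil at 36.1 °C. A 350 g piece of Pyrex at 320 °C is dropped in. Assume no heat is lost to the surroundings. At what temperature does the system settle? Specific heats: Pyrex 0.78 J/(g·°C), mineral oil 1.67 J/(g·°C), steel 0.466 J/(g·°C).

With ΣQ=0 the equilibrium temperature is the m·c-weighted mean:
T_f = (273×320 + 861.72×36.1 + 88.54×36.1) / (273 + 861.72 + 88.54)
    = 121664 / 1223.3 ≈ 99.46 °C

T_f ≈ 99.5 °C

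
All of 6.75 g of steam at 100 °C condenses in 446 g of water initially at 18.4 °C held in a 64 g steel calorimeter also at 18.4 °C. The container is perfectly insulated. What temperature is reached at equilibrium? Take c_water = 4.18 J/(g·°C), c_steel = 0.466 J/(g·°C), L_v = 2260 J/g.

T_f ≈ 27.5 °C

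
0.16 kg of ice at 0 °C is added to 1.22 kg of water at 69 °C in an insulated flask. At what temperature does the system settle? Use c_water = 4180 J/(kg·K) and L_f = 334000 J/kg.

T_f ≈ 51.7 °C

Sum of m c ΔT and latent-heat terms is zero:
melt ice: 0.16·334000 = 53440; meltwater 0→T: 0.16·4180·T = 668.8 T; water: 5099.6(T − 69)
5768.4 T = 351872 − 53440 = 298432
T ≈ 51.74 °C — above 0 °C, consistent with complete melting.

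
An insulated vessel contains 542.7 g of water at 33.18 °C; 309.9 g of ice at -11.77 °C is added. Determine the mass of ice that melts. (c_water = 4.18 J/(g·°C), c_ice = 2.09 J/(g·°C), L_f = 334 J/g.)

m_melted ≈ 203 g

Cooling the water to 0 °C releases 542.7·4.18·33.18 = 75268 J.
Warming the ice to 0 °C takes 309.9·2.09·11.77 = 7623.3 J, leaving 67645 J for melting.
Melting all 309.9 g of ice would need 309.9·334 = 103507 J.
Since 67645 < 103507 J, not all the ice melts; equilibrium is at 0 °C.
m_melted·334 = 67645  ⇒  m_melted ≈ 202.5 g.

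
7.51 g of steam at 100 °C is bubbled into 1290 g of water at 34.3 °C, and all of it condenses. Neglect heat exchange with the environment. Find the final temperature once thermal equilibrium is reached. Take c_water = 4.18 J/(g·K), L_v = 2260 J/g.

Heat gained plus heat lost sum to zero:
steam→water at 100 °C releases m L_v = 7.51·2260 = 16973; condensed water 100 °C→T: 31.39(T − 100); original water: 5392.2(T − 34.3)
5423.6 T = 16973 + 3139.2 + 184952 = 205064
T ≈ 37.81 °C — below 100 °C, confirming all the steam condensed.

T_f ≈ 37.8 °C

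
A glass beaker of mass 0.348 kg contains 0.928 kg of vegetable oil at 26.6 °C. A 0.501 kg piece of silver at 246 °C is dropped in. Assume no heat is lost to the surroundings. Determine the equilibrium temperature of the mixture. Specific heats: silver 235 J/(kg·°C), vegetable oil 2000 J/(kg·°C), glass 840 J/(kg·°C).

Net heat exchanged in the isolated system is zero:
0.501×235×(T − 246) + 0.928×2000×(T − 26.6) + 0.348×840×(T − 26.6) = 0
117.73(T − 246) + 1856(T − 26.6) + 292.32(T − 26.6) = 0
2266.1 T = 86108
T = 86108 / 2266.1 = 38 °C

T_f ≈ 38.0 °C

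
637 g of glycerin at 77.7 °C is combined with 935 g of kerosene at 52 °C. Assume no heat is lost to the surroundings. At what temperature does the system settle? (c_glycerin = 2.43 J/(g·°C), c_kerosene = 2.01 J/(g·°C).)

T_f is the heat-capacity-weighted average of the initial temperatures:
T_f = (1547.9·77.7 + 1879.3·52) / (1547.9 + 1879.3)
    = 217999 / 3427.3 ≈ 63.61 °C

T_f ≈ 63.6 °C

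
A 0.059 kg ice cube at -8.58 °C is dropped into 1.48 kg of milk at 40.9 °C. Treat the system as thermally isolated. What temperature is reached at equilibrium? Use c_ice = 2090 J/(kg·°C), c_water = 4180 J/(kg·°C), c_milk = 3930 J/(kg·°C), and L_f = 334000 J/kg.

Net heat exchanged in the isolated system is zero:
ice -8.58→0 °C: 0.059×2090×8.58 = 1058
  fusion: m_ice L_f = 0.059×334000 = 19706
  meltwater 0→T: 0.059×4180×T = 246.62 T
  milk: 5816.4(T − 40.9)
6063 T = 237891 − 20764 = 217127
T ≈ 35.81 °C (positive, so assuming full melt was valid).

T_f ≈ 35.8 °C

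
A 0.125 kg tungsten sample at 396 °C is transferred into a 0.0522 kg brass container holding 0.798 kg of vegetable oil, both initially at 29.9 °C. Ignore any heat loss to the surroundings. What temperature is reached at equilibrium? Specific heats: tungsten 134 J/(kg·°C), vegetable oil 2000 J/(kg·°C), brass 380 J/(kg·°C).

Energy conservation, ΣQ = 0:
0.125*134*(T − 396) + 0.798*2000*(T − 29.9) + 0.0522*380*(T − 29.9) = 0
(16.75 + 1596 + 19.84) T = 16.75*396 + 1596*29.9 + 19.84*29.9
T ≈ 33.66 °C

T_f ≈ 33.7 °C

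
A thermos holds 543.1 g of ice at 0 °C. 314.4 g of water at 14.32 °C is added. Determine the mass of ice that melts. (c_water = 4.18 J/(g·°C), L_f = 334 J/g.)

Heat available from the water dropping to 0 °C: 314.4·4.18·14.32 = 18819 J.
Fully melting the ice requires m_ice L_f = 543.1·334 = 181395 J.
Since 18819 < 181395 J, not all the ice melts; equilibrium is at 0 °C.
m_melted·334 = 18819  ⇒  m_melted ≈ 56.34 g.

m_melted ≈ 56.3 g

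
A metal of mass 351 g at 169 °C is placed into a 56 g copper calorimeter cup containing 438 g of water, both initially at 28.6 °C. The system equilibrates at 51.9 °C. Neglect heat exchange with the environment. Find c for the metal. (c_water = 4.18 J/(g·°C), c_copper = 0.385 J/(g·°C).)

c ≈ 1.05 J/(g·°C)

Net heat exchanged in the isolated system is zero:
351·c·(51.9 − 169) + 438·4.18·(51.9 − 28.6) + 56·0.385·(51.9 − 28.6) = 0
-41102 c = -43161
c = -43161/-41102 ≈ 1.05 J/(g·°C)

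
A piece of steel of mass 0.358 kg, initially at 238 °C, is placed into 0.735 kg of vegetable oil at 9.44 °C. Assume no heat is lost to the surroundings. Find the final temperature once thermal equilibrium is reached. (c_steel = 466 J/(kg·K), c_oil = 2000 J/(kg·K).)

Set heat shed by the hot body equal to heat absorbed by the cold body:
0.358*466*(238 − T) = 0.735*2000*(T − 9.44)
166.83(238 − T) = 1470(T − 9.44)
1636.8 T = 53582  ⇒  T ≈ 32.74 °C

T_f ≈ 32.7 °C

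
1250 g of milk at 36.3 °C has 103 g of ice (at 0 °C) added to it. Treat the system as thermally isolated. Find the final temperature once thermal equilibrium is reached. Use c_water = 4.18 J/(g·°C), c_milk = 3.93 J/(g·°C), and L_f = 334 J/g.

T_f ≈ 26.9 °C

Conservation of energy gives ΣQ = 0:
latent heat to melt: 103·334 = 34402; warm the meltwater: 430.54 T; milk: 4912.5(T − 36.3)
5343 T = 178324 − 34402 = 143922
T ≈ 26.94 °C. Since T > 0 °C, the all-ice-melts assumption holds.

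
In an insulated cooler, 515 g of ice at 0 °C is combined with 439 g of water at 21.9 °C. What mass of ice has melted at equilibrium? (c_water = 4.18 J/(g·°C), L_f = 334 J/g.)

m_melted ≈ 120 g

Cooling the water to 0 °C releases 439·4.18·21.9 = 40187 J.
Fully melting the ice requires m_ice L_f = 515·334 = 172010 J.
Since 40187 < 172010 J, not all the ice melts; equilibrium is at 0 °C.
m_melted·334 = 40187  ⇒  m_melted ≈ 120.3 g.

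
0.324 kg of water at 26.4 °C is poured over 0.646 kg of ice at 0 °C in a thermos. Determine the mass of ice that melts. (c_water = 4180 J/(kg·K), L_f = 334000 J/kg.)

m_melted ≈ 0.107 kg

Cooling the water to 0 °C releases 0.324·4180·26.4 = 35754 J.
Melting all 0.646 kg of ice would need 0.646·334000 = 215764 J.
35754 J < 215764 J, so only part of the ice melts and the system sits at 0 °C.
m_melted·334000 = 35754  ⇒  m_melted ≈ 0.107 kg.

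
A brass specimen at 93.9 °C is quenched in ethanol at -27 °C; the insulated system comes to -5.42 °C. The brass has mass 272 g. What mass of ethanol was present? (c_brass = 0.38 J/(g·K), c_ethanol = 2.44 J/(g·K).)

Let T be the final temperature. ΣQ_i = 0:
272×0.38×(-5.42 − 93.9) + m×2.44×(-5.42 − (-27)) = 0
52.66 m = 10266
m = 10266/52.66 ≈ 195 g

m ≈ 195 g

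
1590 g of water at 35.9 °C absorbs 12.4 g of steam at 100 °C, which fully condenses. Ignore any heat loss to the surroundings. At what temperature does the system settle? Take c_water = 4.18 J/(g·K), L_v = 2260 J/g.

T_f ≈ 40.6 °C

Net heat exchanged in the isolated system is zero:
condense steam: −12.4×2260 = −28024
  condensate cools 100→T: 12.4×4.18×(T − 100) = 51.83(T − 100)
  original water: 6646.2(T − 35.9)
6698 T = 28024 + 5183.2 + 238599 = 271806
T ≈ 40.58 °C (< 100 °C, so full condensation is consistent).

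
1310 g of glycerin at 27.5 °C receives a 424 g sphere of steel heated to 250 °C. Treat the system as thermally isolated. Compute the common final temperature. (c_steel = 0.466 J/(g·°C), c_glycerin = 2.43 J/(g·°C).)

T_f ≈ 40.5 °C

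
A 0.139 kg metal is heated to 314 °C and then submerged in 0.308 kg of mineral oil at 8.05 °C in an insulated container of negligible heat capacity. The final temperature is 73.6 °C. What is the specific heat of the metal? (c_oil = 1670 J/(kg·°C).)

c ≈ 1010 J/(kg·°C)

Conservation of energy gives ΣQ = 0:
0.139·c·(73.6 − 314) + 0.308·1670·(73.6 − 8.05) = 0
-33.42 c = -33716
c = -33716/-33.42 ≈ 1009 J/(kg·°C)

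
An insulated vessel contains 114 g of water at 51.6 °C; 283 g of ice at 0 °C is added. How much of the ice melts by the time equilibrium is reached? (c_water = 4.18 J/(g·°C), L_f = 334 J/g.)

m_melted ≈ 73.6 g

Heat available from the water dropping to 0 °C: 114×4.18×51.6 = 24588 J.
To melt every bit of ice: 283×334 = 94522 J.
24588 J < 94522 J, so only part of the ice melts and the system sits at 0 °C.
m_melt = 24588 / L_f = 73.62 g.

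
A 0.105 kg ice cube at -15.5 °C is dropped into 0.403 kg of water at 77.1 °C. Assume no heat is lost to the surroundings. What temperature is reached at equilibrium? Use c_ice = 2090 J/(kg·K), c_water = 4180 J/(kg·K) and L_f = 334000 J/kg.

Energy balance with sensible and latent terms:
ice -15.5→0 °C: 0.105×2090×15.5 = 3401.5; latent heat to melt: 0.105×334000 = 35070; warm the meltwater: 438.9 T; water: 1684.5(T − 77.1)
2123.4 T = 129878 − 38471 = 91407
T ≈ 43.05 °C. Since T > 0 °C, the all-ice-melts assumption holds.

T_f ≈ 43.0 °C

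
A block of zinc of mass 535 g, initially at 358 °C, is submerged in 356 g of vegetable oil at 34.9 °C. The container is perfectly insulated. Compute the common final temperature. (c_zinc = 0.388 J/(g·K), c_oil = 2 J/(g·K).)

Taking heat into each body as positive, Σ m c ΔT = 0:
535×0.388×(T − 358) + 356×2×(T − 34.9) = 0
919.58 T = 99162
T ≈ 107.83 °C

T_f ≈ 107.8 °C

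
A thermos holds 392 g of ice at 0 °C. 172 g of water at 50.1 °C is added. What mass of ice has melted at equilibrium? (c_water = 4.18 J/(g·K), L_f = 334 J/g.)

m_melted ≈ 108 g

Water can give up m c ΔT = 172×4.18×50.1 = 36020 J before reaching 0 °C.
To melt every bit of ice: 392×334 = 130928 J.
That's not enough to melt it all — equilibrium is at 0 °C with ice remaining.
m_melt = 36020 / L_f = 107.8 g.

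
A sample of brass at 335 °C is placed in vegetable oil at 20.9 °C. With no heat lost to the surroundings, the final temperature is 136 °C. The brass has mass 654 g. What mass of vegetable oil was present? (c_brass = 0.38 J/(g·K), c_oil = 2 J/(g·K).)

m ≈ 215 g

Let T be the final temperature. ΣQ_i = 0:
654×0.38×(136 − 335) + m×2×(136 − 20.9) = 0
230.2 m = 49455
m = 49455/230.2 ≈ 214.8 g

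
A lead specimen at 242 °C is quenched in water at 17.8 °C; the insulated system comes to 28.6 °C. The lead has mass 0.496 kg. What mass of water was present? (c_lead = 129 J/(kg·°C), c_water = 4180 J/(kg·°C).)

m ≈ 0.302 kg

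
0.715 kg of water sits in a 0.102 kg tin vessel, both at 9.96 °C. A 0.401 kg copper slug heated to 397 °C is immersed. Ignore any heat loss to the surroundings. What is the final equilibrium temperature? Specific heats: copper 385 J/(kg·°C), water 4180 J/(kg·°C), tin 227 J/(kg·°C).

T_f ≈ 28.8 °C

Net heat exchanged in the isolated system is zero:
0.401·385·(T − 397) + 0.715·4180·(T − 9.96) + 0.102·227·(T − 9.96) = 0
154.39(T − 397) + 2988.7(T − 9.96) + 23.15(T − 9.96) = 0
3166.2 T = 91289
T = 91289 / 3166.2 = 28.8 °C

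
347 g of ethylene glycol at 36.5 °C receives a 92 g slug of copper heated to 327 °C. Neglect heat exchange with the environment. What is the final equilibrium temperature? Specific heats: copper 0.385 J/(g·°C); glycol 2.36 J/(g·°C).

Let T be the final temperature. ΣQ_i = 0:
92*0.385*(T − 327) + 347*2.36*(T − 36.5) = 0
35.42(T − 327) + 818.92(T − 36.5) = 0
(35.42 + 818.92) T = 35.42*327 + 818.92*36.5
T = 41473/854.34 ≈ 48.54 °C

T_f ≈ 48.5 °C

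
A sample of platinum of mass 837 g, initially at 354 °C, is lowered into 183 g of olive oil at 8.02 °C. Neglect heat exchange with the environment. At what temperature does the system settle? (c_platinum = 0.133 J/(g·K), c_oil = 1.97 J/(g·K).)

|Q_platinum| = |Q_oil|:
837×0.133×(354 − T) = 183×1.97×(T − 8.02)
111.32(354 − T) = 360.51(T − 8.02)
471.83 T = 42299  ⇒  T ≈ 89.65 °C

T_f ≈ 89.6 °C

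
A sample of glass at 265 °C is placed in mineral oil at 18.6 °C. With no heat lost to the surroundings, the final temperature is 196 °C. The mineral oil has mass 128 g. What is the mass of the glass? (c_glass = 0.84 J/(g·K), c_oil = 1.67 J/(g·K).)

m ≈ 654 g

Heat lost by the glass = heat gained by the oil:
m×0.84×(265 − 196) = 128×1.67×(196 − 18.6)
57.96 m = 37921  ⇒  m ≈ 654.3 g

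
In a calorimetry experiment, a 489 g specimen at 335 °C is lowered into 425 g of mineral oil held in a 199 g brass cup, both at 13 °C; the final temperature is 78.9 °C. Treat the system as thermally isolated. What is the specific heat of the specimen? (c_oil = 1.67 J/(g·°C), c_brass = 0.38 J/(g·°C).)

c ≈ 0.413 J/(g·°C)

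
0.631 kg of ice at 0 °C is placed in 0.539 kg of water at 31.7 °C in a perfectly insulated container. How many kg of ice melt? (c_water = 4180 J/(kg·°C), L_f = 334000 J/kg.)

Heat available from the water dropping to 0 °C: 0.539·4180·31.7 = 71421 J.
Melting all 0.631 kg of ice would need 0.631·334000 = 210754 J.
Since 71421 < 210754 J, not all the ice melts; equilibrium is at 0 °C.
m_melt = 71421 / L_f = 0.2138 kg.

m_melted ≈ 0.214 kg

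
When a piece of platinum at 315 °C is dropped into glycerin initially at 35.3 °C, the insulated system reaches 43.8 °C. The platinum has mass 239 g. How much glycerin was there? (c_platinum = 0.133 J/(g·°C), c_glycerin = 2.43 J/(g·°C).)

m ≈ 417 g

Energy conservation, ΣQ = 0:
239×0.133×(43.8 − 315) + m×2.43×(43.8 − 35.3) = 0
20.66 m = 8620.6
m = 8620.6/20.66 ≈ 417.4 g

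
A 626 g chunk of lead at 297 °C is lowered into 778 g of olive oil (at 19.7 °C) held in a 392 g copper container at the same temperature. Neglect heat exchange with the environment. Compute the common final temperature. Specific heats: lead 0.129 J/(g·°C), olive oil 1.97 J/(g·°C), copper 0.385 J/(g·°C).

Taking heat into each body as positive, Σ m c ΔT = 0:
626×0.129×(T − 297) + 778×1.97×(T − 19.7) + 392×0.385×(T − 19.7) = 0
1764.3 T = 57150
T ≈ 32.39 °C

T_f ≈ 32.4 °C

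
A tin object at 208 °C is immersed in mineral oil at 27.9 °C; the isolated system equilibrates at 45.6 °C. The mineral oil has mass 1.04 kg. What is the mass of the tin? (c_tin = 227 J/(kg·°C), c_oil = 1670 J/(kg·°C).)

m ≈ 0.834 kg

Setting the total heat transfer to zero:
m·227·(45.6 − 208) + 1.04·1670·(45.6 − 27.9) = 0
-36865 m = -30741
m = -30741/-36865 ≈ 0.8339 kg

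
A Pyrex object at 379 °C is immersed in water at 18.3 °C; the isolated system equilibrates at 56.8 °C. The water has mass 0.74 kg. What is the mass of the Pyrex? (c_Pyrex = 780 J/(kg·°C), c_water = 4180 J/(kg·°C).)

m ≈ 0.474 kg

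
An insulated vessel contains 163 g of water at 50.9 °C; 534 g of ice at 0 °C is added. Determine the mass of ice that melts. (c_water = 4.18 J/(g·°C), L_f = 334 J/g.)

m_melted ≈ 104 g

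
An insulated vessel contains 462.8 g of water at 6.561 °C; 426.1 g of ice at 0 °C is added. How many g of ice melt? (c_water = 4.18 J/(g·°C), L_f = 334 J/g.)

m_melted ≈ 38 g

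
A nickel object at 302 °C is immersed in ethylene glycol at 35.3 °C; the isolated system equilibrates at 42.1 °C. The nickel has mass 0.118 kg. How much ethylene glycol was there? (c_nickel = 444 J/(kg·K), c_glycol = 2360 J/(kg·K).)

m ≈ 0.848 kg

|Q_nickel| = |Q_glycol|:
0.118·444·(302 − 42.1) = m·2360·(42.1 − 35.3)
16048 m = 13617  ⇒  m ≈ 0.8485 kg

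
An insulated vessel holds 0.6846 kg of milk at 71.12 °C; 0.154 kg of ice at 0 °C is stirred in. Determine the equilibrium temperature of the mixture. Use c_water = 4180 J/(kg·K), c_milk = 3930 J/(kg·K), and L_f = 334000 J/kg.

Energy balance with sensible and latent terms:
latent heat to melt: 0.154×334000 = 51436; meltwater 0→T: 0.154×4180×T = 643.72 T; milk cools: 0.6846×3930×(T − 71.12) = 2690.5(T − 71.12)
3334.2 T = 191347 − 51436 = 139911
T ≈ 41.96 °C — above 0 °C, consistent with complete melting.

T_f ≈ 42.0 °C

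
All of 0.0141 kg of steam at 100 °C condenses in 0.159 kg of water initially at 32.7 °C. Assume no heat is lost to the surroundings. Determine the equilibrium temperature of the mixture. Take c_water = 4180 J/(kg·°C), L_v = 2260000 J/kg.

T_f ≈ 82.2 °C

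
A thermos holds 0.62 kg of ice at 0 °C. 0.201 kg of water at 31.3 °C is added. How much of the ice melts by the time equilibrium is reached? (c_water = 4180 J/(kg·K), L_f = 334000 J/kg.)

Cooling the water to 0 °C releases 0.201·4180·31.3 = 26298 J.
Melting all 0.62 kg of ice would need 0.62·334000 = 207080 J.
26298 J < 207080 J, so only part of the ice melts and the system sits at 0 °C.
m_melt = 26298 / L_f = 0.07874 kg.

m_melted ≈ 0.0787 kg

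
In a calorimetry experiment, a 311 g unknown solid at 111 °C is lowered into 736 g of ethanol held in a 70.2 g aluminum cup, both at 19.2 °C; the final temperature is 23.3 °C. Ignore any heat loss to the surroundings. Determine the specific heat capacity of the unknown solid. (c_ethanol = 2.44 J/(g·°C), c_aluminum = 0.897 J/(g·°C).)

c ≈ 0.279 J/(g·°C)

Taking heat into each body as positive, Σ m c ΔT = 0:
311×c×(23.3 − 111) + 736×2.44×(23.3 − 19.2) + 70.2×0.897×(23.3 − 19.2) = 0
-27275 c = -7621.1
c = -7621.1/-27275 ≈ 0.2794 J/(g·°C)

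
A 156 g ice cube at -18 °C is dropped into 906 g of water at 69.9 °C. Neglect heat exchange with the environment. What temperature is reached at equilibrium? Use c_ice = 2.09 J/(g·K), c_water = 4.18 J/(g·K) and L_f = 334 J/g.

T_f ≈ 46.6 °C

Energy balance with sensible and latent terms:
warm ice to 0 °C: 156×2.09×(0 − (-18)) = 5868.7
  melt ice: 156×334 = 52104
  warm the meltwater: 652.08 T
  water cools: 906×4.18×(T − 69.9) = 3787.1(T − 69.9)
4439.2 T = 264717 − 57973 = 206744
T ≈ 46.57 °C — above 0 °C, consistent with complete melting.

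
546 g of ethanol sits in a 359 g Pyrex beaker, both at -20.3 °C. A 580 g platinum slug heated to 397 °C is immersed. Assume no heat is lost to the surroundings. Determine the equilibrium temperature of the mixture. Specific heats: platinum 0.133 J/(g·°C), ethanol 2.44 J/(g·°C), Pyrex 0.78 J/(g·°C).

T_f ≈ -1.2 °C

Energy conservation, ΣQ = 0:
580*0.133*(T − 397) + 546*2.44*(T − (-20.3)) + 359*0.78*(T − (-20.3)) = 0
77.14(T − 397) + 1332.2(T − (-20.3)) + 280.02(T − (-20.3)) = 0
1689.4 T = -2104.3
T ≈ -1.25 °C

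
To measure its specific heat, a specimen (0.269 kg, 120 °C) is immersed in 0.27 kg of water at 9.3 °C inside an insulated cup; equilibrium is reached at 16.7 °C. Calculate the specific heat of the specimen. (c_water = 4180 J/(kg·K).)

Let T be the final temperature. ΣQ_i = 0:
0.269×c×(16.7 − 120) + 0.27×4180×(16.7 − 9.3) = 0
-27.79 c = -8351.6
c = -8351.6/-27.79 ≈ 300.6 J/(kg·K)

c ≈ 301 J/(kg·K)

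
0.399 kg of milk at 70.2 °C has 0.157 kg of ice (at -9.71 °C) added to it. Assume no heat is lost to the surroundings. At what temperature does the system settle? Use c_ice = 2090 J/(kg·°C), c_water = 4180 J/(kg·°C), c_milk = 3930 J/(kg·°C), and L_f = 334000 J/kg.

Setting the total heat transfer to zero:
ice -9.71→0 °C: 0.157×2090×9.71 = 3186.1
  melt ice: 0.157×334000 = 52438
  warm the meltwater: 656.26 T
  milk cools: 0.399×3930×(T − 70.2) = 1568.1(T − 70.2)
2224.3 T = 110079 − 55624 = 54454
T ≈ 24.48 °C — above 0 °C, consistent with complete melting.

T_f ≈ 24.5 °C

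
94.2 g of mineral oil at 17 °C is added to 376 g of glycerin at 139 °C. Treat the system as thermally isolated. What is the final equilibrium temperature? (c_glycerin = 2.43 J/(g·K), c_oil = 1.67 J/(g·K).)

T_f ≈ 121.1 °C

|Q_glycerin| = |Q_oil|:
376*2.43*(139 − T) = 94.2*1.67*(T − 17)
913.68(139 − T) = 157.31(T − 17)
1071 T = 129676  ⇒  T ≈ 121.08 °C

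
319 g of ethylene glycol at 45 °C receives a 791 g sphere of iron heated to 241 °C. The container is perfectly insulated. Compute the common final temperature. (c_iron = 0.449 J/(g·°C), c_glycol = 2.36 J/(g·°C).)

T_f ≈ 107.8 °C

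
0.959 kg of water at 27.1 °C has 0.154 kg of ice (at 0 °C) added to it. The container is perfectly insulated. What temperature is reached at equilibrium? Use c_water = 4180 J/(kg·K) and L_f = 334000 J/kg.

T_f ≈ 12.3 °C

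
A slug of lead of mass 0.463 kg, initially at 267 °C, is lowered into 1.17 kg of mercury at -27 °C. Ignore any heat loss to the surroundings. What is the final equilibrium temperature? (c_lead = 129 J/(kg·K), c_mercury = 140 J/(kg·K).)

Heat lost by the lead equals heat gained by the mercury:
0.463·129·(267 − T) = 1.17·140·(T − (-27))
59.73(267 − T) = 163.8(T − (-27))
223.53 T = 11525  ⇒  T ≈ 51.56 °C

T_f ≈ 51.6 °C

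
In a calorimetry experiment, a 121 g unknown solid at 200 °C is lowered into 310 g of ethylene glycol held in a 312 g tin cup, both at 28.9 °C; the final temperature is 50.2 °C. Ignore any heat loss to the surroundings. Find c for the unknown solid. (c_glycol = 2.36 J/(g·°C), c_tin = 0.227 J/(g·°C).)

c ≈ 0.943 J/(g·°C)

Energy conservation, ΣQ = 0:
121·c·(50.2 − 200) + 310·2.36·(50.2 − 28.9) + 312·0.227·(50.2 − 28.9) = 0
-18126 c = -17092
c = -17092/-18126 ≈ 0.9429 J/(g·°C)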